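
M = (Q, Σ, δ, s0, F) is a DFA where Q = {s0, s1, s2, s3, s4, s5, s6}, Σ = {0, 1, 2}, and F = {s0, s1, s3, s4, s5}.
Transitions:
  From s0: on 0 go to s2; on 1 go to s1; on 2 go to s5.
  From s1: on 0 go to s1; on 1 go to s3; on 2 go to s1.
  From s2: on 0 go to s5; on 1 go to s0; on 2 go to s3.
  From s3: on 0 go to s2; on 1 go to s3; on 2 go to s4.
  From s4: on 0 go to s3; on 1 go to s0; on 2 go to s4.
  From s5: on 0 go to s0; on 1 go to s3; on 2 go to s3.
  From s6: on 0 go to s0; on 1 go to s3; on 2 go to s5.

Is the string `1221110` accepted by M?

s0 --1--> s1
s1 --2--> s1
s1 --2--> s1
s1 --1--> s3
s3 --1--> s3
s3 --1--> s3
s3 --0--> s2
End in state s2, which is not an accepting state.

rejected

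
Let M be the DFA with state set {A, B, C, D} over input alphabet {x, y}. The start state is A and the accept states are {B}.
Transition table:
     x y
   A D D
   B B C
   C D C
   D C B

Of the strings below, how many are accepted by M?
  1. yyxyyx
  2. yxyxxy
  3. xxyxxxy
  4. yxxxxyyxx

1

yyxyyx: rejected
yxyxxy: rejected
xxyxxxy: accepted
yxxxxyyxx: rejected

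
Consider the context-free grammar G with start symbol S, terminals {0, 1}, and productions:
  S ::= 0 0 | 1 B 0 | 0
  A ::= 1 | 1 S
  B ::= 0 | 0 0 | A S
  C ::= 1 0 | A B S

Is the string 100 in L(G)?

yes

S ⇒ 1B0 ⇒ 100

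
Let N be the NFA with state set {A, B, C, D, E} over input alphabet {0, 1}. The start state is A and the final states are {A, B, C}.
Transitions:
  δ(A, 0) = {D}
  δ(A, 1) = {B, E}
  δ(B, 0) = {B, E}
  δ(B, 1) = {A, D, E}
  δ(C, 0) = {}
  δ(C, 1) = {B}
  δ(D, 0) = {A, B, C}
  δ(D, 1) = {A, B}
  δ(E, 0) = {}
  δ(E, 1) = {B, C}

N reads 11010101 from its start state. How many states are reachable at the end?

5

Start: {A}
read 1: {B, E}
read 1: {A, B, C, D, E}
read 0: {A, B, C, D, E}
read 1: {A, B, C, D, E}
read 0: {A, B, C, D, E}
read 1: {A, B, C, D, E}
read 0: {A, B, C, D, E}
read 1: {A, B, C, D, E}
Final reachable set {A, B, C, D, E} has 5 states.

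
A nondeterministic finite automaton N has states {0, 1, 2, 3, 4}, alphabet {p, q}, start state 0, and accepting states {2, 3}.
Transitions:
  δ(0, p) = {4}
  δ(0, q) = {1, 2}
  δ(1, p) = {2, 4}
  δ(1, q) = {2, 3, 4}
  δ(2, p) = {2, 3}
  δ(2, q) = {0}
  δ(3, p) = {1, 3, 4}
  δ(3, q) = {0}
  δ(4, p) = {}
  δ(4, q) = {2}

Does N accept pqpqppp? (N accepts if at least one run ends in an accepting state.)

Start: {0}
read p: {4}
read q: {2}
read p: {2, 3}
read q: {0}
read p: {4}
read p: {}
The reachable set is empty and stays empty for the remaining 1 symbol.
Reachable ∩ accepting = {} — empty.

rejected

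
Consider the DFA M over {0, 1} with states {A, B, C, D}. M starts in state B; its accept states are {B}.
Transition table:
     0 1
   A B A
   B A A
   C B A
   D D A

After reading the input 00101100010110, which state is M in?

B --0--> A
A --0--> B
B --1--> A
A --0--> B
B --1--> A
A --1--> A
A --0--> B
B --0--> A
A --0--> B
B --1--> A
A --0--> B
B --1--> A
A --1--> A
A --0--> B

B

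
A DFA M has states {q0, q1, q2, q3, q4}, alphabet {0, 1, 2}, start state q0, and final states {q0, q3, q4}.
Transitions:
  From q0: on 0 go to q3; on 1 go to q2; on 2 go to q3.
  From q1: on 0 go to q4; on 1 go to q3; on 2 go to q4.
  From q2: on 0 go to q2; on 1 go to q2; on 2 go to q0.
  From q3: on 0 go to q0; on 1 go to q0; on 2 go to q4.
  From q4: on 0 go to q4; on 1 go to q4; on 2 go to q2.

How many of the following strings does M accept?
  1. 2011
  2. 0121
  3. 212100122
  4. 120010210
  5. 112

3

2011: rejected
0121: accepted
212100122: accepted
120010210: rejected
112: accepted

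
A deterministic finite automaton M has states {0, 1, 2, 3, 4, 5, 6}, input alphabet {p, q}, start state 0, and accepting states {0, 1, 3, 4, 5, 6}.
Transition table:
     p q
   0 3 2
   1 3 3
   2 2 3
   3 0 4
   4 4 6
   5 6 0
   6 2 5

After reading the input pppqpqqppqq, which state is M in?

0 --p--> 3
3 --p--> 0
0 --p--> 3
3 --q--> 4
4 --p--> 4
4 --q--> 6
6 --q--> 5
5 --p--> 6
6 --p--> 2
2 --q--> 3
3 --q--> 4

4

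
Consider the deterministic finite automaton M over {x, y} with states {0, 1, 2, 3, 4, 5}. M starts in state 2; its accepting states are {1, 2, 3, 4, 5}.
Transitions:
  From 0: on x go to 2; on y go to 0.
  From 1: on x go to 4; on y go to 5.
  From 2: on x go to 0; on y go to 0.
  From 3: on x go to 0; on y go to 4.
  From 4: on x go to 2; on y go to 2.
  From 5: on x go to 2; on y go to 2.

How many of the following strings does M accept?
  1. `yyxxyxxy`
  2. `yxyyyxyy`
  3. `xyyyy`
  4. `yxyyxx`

0

`yyxxyxxy`: rejected
`yxyyyxyy`: rejected
`xyyyy`: rejected
`yxyyxx`: rejected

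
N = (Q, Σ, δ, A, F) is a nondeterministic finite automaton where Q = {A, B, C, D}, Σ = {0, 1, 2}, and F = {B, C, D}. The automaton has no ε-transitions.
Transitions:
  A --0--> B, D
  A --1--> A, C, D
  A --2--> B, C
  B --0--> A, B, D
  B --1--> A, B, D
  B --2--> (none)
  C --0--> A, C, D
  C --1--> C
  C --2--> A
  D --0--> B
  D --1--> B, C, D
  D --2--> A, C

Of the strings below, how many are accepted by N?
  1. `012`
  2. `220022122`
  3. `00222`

3

`012`: accepted
`220022122`: accepted
`00222`: accepted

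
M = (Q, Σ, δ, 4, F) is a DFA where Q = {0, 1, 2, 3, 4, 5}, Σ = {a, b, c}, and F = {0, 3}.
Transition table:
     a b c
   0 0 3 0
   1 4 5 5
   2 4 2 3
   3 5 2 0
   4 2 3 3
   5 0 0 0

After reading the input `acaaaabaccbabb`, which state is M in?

3

4 --a--> 2
2 --c--> 3
3 --a--> 5
5 --a--> 0
0 --a--> 0
0 --a--> 0
0 --b--> 3
3 --a--> 5
5 --c--> 0
0 --c--> 0
0 --b--> 3
3 --a--> 5
5 --b--> 0
0 --b--> 3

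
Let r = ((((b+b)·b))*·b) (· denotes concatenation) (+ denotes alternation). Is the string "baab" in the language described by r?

no

No split of baab into u·v has (((b+b)·b))* matching u and b matching v.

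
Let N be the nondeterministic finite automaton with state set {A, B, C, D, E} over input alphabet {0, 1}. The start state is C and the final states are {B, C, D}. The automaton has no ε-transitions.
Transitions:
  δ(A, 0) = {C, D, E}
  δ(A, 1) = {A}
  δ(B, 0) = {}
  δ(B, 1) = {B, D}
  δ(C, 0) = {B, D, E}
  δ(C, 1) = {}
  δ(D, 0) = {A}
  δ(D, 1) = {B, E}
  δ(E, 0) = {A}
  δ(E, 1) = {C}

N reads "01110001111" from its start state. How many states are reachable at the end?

Start: {C}
read 0: {B, D, E}
read 1: {B, C, D, E}
read 1: {B, C, D, E}
read 1: {B, C, D, E}
read 0: {A, B, D, E}
read 0: {A, C, D, E}
read 0: {A, B, C, D, E}
read 1: {A, B, C, D, E}
read 1: {A, B, C, D, E}
read 1: {A, B, C, D, E}
read 1: {A, B, C, D, E}
Final reachable set {A, B, C, D, E} has 5 states.

5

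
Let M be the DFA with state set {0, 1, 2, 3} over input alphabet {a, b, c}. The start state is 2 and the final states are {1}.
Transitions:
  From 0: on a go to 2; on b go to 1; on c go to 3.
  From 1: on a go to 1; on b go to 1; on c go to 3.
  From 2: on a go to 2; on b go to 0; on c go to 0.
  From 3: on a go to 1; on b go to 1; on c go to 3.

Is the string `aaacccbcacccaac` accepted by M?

rejected

2 --a--> 2
2 --a--> 2
2 --a--> 2
2 --c--> 0
0 --c--> 3
3 --c--> 3
3 --b--> 1
1 --c--> 3
3 --a--> 1
1 --c--> 3
3 --c--> 3
3 --c--> 3
3 --a--> 1
1 --a--> 1
1 --c--> 3
End in state 3, which is not an accepting state.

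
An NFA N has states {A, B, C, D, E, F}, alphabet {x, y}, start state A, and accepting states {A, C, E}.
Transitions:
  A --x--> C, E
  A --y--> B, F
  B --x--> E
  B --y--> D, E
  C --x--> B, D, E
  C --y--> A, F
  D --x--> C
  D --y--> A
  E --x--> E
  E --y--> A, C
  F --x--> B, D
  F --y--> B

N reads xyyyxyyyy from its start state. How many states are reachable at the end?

Start: {A}
read x: {C, E}
read y: {A, C, F}
read y: {A, B, F}
read y: {B, D, E, F}
read x: {B, C, D, E}
read y: {A, C, D, E, F}
read y: {A, B, C, F}
read y: {A, B, D, E, F}
read y: {A, B, C, D, E, F}
Final reachable set {A, B, C, D, E, F} has 6 states.

6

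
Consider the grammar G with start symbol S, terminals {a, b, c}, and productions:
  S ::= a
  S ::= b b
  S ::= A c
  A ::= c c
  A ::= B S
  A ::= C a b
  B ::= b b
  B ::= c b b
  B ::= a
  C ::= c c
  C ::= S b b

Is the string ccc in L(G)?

yes

S ⇒ Ac ⇒ ccc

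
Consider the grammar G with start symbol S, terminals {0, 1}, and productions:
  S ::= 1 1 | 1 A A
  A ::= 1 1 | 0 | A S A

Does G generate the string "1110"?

S ⇒ 1AA ⇒ 111A ⇒ 1110

yes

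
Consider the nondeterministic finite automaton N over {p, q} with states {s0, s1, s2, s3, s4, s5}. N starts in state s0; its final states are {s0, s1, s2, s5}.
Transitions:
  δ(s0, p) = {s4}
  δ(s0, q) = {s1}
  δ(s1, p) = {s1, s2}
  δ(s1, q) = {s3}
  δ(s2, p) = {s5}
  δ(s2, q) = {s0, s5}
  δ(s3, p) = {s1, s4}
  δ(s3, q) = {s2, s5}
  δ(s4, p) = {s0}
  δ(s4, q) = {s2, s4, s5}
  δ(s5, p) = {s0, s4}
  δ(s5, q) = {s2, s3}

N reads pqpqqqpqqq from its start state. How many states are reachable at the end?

6

Start: {s0}
read p: {s4}
read q: {s2, s4, s5}
read p: {s0, s4, s5}
read q: {s1, s2, s3, s4, s5}
read q: {s0, s2, s3, s4, s5}
read q: {s0, s1, s2, s3, s4, s5}
read p: {s0, s1, s2, s4, s5}
read q: {s0, s1, s2, s3, s4, s5}
read q: {s0, s1, s2, s3, s4, s5}
read q: {s0, s1, s2, s3, s4, s5}
Final reachable set {s0, s1, s2, s3, s4, s5} has 6 states.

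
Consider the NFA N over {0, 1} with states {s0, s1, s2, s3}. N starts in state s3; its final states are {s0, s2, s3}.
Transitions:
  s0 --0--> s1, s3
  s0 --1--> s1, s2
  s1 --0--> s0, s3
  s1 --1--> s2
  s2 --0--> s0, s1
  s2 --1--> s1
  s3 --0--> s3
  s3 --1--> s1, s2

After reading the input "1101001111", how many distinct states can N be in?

2

Start: {s3}
read 1: {s1, s2}
read 1: {s1, s2}
read 0: {s0, s1, s3}
read 1: {s1, s2}
read 0: {s0, s1, s3}
read 0: {s0, s1, s3}
read 1: {s1, s2}
read 1: {s1, s2}
read 1: {s1, s2}
read 1: {s1, s2}
Final reachable set {s1, s2} has 2 states.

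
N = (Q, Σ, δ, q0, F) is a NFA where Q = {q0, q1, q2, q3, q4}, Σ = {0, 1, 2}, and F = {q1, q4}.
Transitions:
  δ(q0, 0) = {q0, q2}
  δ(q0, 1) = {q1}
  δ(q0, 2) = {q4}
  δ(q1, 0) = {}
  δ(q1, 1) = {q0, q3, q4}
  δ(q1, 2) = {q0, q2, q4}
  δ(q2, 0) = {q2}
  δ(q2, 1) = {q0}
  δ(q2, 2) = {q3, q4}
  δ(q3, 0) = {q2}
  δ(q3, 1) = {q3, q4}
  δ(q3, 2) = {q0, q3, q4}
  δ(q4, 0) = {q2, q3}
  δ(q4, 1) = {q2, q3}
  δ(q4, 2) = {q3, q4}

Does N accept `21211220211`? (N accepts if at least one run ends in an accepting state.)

accepted

Start: {q0}
read 2: {q4}
read 1: {q2, q3}
read 2: {q0, q3, q4}
read 1: {q1, q2, q3, q4}
read 1: {q0, q2, q3, q4}
read 2: {q0, q3, q4}
read 2: {q0, q3, q4}
read 0: {q0, q2, q3}
read 2: {q0, q3, q4}
read 1: {q1, q2, q3, q4}
read 1: {q0, q2, q3, q4}
Reachable ∩ accepting = {q4} — nonempty.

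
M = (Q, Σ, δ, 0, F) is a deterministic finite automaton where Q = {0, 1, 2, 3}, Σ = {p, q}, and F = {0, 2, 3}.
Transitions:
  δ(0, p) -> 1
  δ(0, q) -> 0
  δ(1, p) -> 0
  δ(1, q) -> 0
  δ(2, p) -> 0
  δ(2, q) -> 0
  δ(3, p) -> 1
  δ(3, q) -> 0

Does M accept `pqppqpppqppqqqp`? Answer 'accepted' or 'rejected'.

rejected

0 --p--> 1
1 --q--> 0
0 --p--> 1
1 --p--> 0
0 --q--> 0
0 --p--> 1
1 --p--> 0
0 --p--> 1
1 --q--> 0
0 --p--> 1
1 --p--> 0
0 --q--> 0
0 --q--> 0
0 --q--> 0
0 --p--> 1
End in state 1, which is not an accepting state.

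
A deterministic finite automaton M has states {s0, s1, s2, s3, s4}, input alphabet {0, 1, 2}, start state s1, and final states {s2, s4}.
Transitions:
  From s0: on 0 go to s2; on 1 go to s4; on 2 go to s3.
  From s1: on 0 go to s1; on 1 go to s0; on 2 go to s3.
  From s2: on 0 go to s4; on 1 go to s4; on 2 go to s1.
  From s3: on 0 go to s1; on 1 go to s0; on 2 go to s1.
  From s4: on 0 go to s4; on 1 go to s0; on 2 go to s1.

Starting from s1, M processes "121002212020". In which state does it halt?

s1 --1--> s0
s0 --2--> s3
s3 --1--> s0
s0 --0--> s2
s2 --0--> s4
s4 --2--> s1
s1 --2--> s3
s3 --1--> s0
s0 --2--> s3
s3 --0--> s1
s1 --2--> s3
s3 --0--> s1

s1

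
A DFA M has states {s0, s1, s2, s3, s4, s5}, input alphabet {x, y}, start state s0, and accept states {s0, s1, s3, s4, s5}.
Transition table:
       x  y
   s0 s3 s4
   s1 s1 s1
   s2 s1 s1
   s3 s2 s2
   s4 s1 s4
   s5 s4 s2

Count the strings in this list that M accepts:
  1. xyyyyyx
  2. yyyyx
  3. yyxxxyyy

3

xyyyyyx: accepted
yyyyx: accepted
yyxxxyyy: accepted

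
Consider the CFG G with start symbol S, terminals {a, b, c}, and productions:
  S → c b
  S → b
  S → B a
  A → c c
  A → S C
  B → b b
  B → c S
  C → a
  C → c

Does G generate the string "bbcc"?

no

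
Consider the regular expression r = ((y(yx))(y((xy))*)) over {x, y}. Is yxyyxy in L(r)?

No split of yxyyxy into u·v has (y(yx)) matching u and (y((xy))*) matching v.

no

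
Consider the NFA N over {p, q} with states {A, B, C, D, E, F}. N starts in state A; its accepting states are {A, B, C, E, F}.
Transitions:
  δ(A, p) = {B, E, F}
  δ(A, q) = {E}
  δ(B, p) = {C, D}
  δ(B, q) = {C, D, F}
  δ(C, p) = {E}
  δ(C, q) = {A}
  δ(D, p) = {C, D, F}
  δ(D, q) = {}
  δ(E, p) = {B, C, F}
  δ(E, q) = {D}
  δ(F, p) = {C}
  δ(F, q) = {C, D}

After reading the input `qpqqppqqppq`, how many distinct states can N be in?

Start: {A}
read q: {E}
read p: {B, C, F}
read q: {A, C, D, F}
read q: {A, C, D, E}
read p: {B, C, D, E, F}
read p: {B, C, D, E, F}
read q: {A, C, D, F}
read q: {A, C, D, E}
read p: {B, C, D, E, F}
read p: {B, C, D, E, F}
read q: {A, C, D, F}
Final reachable set {A, C, D, F} has 4 states.

4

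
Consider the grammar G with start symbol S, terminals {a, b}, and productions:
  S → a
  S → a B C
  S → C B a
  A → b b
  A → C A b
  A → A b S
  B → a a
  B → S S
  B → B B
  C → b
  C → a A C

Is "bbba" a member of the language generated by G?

no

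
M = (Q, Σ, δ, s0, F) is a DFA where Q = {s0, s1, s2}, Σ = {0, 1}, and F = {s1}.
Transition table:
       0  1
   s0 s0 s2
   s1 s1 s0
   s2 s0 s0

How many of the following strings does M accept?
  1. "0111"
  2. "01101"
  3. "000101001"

0

"0111": rejected
"01101": rejected
"000101001": rejected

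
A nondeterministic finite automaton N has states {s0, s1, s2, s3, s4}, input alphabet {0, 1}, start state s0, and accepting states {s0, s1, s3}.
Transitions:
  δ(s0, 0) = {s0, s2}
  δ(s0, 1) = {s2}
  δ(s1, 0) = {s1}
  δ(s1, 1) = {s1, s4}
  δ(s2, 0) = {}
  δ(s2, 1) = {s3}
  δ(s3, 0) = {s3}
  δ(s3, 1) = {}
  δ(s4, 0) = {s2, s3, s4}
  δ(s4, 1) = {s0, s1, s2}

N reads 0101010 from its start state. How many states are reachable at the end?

Start: {s0}
read 0: {s0, s2}
read 1: {s2, s3}
read 0: {s3}
read 1: {}
The reachable set is empty and stays empty for the remaining 3 symbols.
Final reachable set {} has 0 states.

0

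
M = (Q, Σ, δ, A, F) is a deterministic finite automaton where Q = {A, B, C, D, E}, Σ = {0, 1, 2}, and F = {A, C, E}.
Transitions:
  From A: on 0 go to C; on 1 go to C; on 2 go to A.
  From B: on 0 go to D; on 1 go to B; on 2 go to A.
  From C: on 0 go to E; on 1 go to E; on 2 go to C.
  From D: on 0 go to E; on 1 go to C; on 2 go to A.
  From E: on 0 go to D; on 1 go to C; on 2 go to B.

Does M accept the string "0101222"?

A --0--> C
C --1--> E
E --0--> D
D --1--> C
C --2--> C
C --2--> C
C --2--> C
End in state C, which is an accepting state.

accepted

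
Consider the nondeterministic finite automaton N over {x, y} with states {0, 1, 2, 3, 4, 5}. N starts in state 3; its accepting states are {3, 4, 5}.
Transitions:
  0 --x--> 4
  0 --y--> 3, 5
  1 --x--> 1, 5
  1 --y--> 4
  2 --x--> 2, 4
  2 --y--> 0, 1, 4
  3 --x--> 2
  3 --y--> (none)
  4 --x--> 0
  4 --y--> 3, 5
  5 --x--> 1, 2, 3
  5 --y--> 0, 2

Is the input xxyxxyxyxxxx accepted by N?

accepted

Start: {3}
read x: {2}
read x: {2, 4}
read y: {0, 1, 3, 4, 5}
read x: {0, 1, 2, 3, 4, 5}
read x: {0, 1, 2, 3, 4, 5}
read y: {0, 1, 2, 3, 4, 5}
read x: {0, 1, 2, 3, 4, 5}
read y: {0, 1, 2, 3, 4, 5}
read x: {0, 1, 2, 3, 4, 5}
read x: {0, 1, 2, 3, 4, 5}
read x: {0, 1, 2, 3, 4, 5}
read x: {0, 1, 2, 3, 4, 5}
Reachable ∩ accepting = {3, 4, 5} — nonempty.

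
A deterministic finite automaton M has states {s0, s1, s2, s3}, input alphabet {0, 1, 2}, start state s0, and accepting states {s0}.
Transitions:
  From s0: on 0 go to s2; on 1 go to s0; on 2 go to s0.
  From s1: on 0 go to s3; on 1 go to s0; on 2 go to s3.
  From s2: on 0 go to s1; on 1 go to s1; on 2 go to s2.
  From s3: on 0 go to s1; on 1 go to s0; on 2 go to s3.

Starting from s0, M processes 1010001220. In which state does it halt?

s0 --1--> s0
s0 --0--> s2
s2 --1--> s1
s1 --0--> s3
s3 --0--> s1
s1 --0--> s3
s3 --1--> s0
s0 --2--> s0
s0 --2--> s0
s0 --0--> s2

s2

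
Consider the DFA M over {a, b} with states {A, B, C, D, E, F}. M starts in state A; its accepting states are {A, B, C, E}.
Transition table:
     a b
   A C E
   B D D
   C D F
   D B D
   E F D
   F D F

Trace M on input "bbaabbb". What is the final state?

D

A --b--> E
E --b--> D
D --a--> B
B --a--> D
D --b--> D
D --b--> D
D --b--> D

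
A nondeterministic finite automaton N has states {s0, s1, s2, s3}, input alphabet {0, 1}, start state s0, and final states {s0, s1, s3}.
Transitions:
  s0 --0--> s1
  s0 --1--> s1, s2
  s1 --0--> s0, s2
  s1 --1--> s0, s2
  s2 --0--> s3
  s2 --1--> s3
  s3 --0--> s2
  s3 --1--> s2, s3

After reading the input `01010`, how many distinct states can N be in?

3

Start: {s0}
read 0: {s1}
read 1: {s0, s2}
read 0: {s1, s3}
read 1: {s0, s2, s3}
read 0: {s1, s2, s3}
Final reachable set {s1, s2, s3} has 3 states.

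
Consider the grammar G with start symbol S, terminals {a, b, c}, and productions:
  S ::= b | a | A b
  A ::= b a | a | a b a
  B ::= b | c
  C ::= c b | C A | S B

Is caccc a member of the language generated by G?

no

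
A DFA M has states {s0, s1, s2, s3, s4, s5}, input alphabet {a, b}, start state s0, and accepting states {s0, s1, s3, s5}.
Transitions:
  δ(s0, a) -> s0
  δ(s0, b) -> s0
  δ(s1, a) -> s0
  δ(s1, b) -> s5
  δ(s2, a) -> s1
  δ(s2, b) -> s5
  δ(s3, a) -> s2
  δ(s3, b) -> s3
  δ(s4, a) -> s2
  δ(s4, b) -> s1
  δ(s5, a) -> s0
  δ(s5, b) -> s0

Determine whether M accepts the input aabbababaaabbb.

s0 --a--> s0
s0 --a--> s0
s0 --b--> s0
s0 --b--> s0
s0 --a--> s0
s0 --b--> s0
s0 --a--> s0
s0 --b--> s0
s0 --a--> s0
s0 --a--> s0
s0 --a--> s0
s0 --b--> s0
s0 --b--> s0
s0 --b--> s0
End in state s0, which is an accepting state.

accepted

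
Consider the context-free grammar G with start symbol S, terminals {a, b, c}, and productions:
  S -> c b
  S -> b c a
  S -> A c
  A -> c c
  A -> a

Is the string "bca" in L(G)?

S ⇒ bca

yes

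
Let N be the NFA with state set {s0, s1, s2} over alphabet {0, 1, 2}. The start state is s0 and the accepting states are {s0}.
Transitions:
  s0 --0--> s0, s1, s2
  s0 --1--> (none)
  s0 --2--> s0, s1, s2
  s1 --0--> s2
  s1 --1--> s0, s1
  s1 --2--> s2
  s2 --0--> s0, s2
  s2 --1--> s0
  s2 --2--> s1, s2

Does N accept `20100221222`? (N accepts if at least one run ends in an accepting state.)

Start: {s0}
read 2: {s0, s1, s2}
read 0: {s0, s1, s2}
read 1: {s0, s1}
read 0: {s0, s1, s2}
read 0: {s0, s1, s2}
read 2: {s0, s1, s2}
read 2: {s0, s1, s2}
read 1: {s0, s1}
read 2: {s0, s1, s2}
read 2: {s0, s1, s2}
read 2: {s0, s1, s2}
Reachable ∩ accepting = {s0} — nonempty.

accepted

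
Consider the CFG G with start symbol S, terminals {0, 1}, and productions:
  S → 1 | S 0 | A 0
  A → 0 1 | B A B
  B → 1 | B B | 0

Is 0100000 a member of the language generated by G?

S ⇒ S0 ⇒ S00 ⇒ S000 ⇒ S0000 ⇒ A00000 ⇒ 0100000

yes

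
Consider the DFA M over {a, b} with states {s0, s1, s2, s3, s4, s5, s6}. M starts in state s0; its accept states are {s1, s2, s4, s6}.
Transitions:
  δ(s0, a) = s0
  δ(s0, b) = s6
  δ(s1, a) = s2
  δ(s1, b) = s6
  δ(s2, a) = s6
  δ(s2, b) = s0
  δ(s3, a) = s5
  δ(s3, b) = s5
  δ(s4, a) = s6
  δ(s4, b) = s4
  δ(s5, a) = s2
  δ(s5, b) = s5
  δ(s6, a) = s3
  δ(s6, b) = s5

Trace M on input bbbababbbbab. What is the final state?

s0 --b--> s6
s6 --b--> s5
s5 --b--> s5
s5 --a--> s2
s2 --b--> s0
s0 --a--> s0
s0 --b--> s6
s6 --b--> s5
s5 --b--> s5
s5 --b--> s5
s5 --a--> s2
s2 --b--> s0

s0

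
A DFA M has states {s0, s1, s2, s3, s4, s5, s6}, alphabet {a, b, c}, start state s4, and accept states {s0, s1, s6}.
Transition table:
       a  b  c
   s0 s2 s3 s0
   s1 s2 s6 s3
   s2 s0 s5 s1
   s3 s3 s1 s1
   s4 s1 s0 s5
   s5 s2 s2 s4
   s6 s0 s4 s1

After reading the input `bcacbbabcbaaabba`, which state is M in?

s4 --b--> s0
s0 --c--> s0
s0 --a--> s2
s2 --c--> s1
s1 --b--> s6
s6 --b--> s4
s4 --a--> s1
s1 --b--> s6
s6 --c--> s1
s1 --b--> s6
s6 --a--> s0
s0 --a--> s2
s2 --a--> s0
s0 --b--> s3
s3 --b--> s1
s1 --a--> s2

s2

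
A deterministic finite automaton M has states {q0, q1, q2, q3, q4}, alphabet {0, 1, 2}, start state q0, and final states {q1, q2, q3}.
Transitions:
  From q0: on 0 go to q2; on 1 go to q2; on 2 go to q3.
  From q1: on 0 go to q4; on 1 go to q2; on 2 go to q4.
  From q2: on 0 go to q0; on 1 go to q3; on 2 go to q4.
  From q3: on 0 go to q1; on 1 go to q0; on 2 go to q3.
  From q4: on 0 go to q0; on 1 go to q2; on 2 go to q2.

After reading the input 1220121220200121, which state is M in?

q2

q0 --1--> q2
q2 --2--> q4
q4 --2--> q2
q2 --0--> q0
q0 --1--> q2
q2 --2--> q4
q4 --1--> q2
q2 --2--> q4
q4 --2--> q2
q2 --0--> q0
q0 --2--> q3
q3 --0--> q1
q1 --0--> q4
q4 --1--> q2
q2 --2--> q4
q4 --1--> q2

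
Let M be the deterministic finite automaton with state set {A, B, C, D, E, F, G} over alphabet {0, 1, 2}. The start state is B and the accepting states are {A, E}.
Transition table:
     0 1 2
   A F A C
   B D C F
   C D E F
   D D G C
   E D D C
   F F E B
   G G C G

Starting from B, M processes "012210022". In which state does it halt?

B --0--> D
D --1--> G
G --2--> G
G --2--> G
G --1--> C
C --0--> D
D --0--> D
D --2--> C
C --2--> F

F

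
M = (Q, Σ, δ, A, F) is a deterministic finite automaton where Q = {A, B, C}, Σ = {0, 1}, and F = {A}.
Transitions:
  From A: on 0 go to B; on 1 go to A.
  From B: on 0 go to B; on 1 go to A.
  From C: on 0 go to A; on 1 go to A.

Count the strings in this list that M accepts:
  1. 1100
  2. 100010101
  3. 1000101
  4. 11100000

2

1100: rejected
100010101: accepted
1000101: accepted
11100000: rejected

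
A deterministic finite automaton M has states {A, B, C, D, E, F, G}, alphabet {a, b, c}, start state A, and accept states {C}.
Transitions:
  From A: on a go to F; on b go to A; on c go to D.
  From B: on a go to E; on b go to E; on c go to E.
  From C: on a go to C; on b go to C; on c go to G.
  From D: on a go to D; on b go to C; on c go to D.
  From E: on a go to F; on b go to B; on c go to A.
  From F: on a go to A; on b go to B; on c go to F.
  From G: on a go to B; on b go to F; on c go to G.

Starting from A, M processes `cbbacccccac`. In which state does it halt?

A --c--> D
D --b--> C
C --b--> C
C --a--> C
C --c--> G
G --c--> G
G --c--> G
G --c--> G
G --c--> G
G --a--> B
B --c--> E

E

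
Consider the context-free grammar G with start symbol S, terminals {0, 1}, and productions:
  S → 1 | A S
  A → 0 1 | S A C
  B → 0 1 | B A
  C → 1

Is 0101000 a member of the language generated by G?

no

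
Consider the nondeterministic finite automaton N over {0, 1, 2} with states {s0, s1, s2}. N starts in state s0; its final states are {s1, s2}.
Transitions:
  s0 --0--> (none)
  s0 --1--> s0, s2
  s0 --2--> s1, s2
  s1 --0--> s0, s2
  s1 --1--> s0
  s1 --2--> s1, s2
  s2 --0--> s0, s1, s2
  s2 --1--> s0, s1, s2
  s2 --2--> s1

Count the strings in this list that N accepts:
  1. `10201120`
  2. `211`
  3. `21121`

3

`10201120`: accepted
`211`: accepted
`21121`: accepted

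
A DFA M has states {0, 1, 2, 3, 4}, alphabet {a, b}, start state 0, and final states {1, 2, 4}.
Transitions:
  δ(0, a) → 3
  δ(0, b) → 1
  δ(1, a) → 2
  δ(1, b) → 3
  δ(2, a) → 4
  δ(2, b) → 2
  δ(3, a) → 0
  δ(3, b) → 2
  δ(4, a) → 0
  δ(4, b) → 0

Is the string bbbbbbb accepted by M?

accepted

0 --b--> 1
1 --b--> 3
3 --b--> 2
2 --b--> 2
2 --b--> 2
2 --b--> 2
2 --b--> 2
End in state 2, which is an accepting state.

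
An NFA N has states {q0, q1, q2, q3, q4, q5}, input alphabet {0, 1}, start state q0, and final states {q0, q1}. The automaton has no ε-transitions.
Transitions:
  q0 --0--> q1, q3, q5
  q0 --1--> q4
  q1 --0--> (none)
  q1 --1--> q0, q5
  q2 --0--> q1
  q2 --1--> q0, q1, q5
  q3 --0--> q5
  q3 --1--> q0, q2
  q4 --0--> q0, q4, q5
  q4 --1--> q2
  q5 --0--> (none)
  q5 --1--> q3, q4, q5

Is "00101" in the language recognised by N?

rejected

Start: {q0}
read 0: {q1, q3, q5}
read 0: {q5}
read 1: {q3, q4, q5}
read 0: {q0, q4, q5}
read 1: {q2, q3, q4, q5}
Reachable ∩ accepting = {} — empty.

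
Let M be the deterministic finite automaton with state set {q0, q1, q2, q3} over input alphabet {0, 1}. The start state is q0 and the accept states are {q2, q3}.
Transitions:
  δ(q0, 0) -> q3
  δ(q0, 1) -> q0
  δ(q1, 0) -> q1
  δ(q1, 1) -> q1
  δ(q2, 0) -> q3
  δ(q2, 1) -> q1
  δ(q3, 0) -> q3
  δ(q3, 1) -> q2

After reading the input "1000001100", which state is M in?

q0 --1--> q0
q0 --0--> q3
q3 --0--> q3
q3 --0--> q3
q3 --0--> q3
q3 --0--> q3
q3 --1--> q2
q2 --1--> q1
q1 --0--> q1
q1 --0--> q1

q1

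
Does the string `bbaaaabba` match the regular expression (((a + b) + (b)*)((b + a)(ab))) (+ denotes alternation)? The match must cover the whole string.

no

No split of bbaaaabba into u·v has ((a+b)+(b)*) matching u and ((b+a)(ab)) matching v.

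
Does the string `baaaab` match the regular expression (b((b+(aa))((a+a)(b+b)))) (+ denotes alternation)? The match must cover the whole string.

No split of baaaab into u·v has b matching u and ((b+(aa))((a+a)(b+b))) matching v.

no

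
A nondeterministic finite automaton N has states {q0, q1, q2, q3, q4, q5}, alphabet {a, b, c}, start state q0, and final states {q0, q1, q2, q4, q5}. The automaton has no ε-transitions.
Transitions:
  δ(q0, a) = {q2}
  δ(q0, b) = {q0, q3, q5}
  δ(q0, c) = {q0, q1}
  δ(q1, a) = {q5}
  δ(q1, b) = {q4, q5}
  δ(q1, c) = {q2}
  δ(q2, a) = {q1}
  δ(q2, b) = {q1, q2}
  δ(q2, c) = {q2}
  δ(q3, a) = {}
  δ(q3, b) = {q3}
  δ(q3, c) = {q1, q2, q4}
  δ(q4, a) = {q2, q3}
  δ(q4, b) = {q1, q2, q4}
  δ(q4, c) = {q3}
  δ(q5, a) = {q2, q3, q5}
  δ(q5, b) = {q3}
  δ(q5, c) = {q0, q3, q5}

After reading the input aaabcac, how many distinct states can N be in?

6

Start: {q0}
read a: {q2}
read a: {q1}
read a: {q5}
read b: {q3}
read c: {q1, q2, q4}
read a: {q1, q2, q3, q5}
read c: {q0, q1, q2, q3, q4, q5}
Final reachable set {q0, q1, q2, q3, q4, q5} has 6 states.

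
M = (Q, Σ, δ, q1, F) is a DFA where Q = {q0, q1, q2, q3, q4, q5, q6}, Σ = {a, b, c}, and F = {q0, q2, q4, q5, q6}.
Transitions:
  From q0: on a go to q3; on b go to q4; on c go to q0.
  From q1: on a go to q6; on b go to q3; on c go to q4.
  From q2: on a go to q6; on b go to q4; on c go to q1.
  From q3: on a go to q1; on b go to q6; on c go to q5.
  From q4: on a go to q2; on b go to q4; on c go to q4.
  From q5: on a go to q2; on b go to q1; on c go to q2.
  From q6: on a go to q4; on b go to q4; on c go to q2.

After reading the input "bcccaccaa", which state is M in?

q1 --b--> q3
q3 --c--> q5
q5 --c--> q2
q2 --c--> q1
q1 --a--> q6
q6 --c--> q2
q2 --c--> q1
q1 --a--> q6
q6 --a--> q4

q4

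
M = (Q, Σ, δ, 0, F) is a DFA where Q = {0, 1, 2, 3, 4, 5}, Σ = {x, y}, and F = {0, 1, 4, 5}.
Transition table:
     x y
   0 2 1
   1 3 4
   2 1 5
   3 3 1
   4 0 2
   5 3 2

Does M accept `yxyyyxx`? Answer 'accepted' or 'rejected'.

0 --y--> 1
1 --x--> 3
3 --y--> 1
1 --y--> 4
4 --y--> 2
2 --x--> 1
1 --x--> 3
End in state 3, which is not an accepting state.

rejected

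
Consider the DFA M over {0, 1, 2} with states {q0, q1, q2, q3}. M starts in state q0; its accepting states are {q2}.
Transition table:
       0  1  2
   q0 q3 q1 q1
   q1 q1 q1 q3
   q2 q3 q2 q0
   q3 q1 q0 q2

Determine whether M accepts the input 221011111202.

q0 --2--> q1
q1 --2--> q3
q3 --1--> q0
q0 --0--> q3
q3 --1--> q0
q0 --1--> q1
q1 --1--> q1
q1 --1--> q1
q1 --1--> q1
q1 --2--> q3
q3 --0--> q1
q1 --2--> q3
End in state q3, which is not an accepting state.

rejected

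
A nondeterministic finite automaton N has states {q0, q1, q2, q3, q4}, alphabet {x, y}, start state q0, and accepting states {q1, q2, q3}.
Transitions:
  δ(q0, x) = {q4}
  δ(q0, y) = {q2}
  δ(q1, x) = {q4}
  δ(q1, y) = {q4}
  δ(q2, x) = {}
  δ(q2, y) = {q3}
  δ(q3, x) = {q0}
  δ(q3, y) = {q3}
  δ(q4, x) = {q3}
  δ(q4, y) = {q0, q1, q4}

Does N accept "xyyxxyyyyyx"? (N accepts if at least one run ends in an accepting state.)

rejected

Start: {q0}
read x: {q4}
read y: {q0, q1, q4}
read y: {q0, q1, q2, q4}
read x: {q3, q4}
read x: {q0, q3}
read y: {q2, q3}
read y: {q3}
read y: {q3}
read y: {q3}
read y: {q3}
read x: {q0}
Reachable ∩ accepting = {} — empty.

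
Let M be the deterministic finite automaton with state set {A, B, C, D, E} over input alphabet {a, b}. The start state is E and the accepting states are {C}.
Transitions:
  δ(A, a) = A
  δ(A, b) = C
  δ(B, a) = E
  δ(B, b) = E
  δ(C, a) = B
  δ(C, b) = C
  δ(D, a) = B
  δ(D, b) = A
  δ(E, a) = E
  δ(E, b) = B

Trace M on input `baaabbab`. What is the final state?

E --b--> B
B --a--> E
E --a--> E
E --a--> E
E --b--> B
B --b--> E
E --a--> E
E --b--> B

B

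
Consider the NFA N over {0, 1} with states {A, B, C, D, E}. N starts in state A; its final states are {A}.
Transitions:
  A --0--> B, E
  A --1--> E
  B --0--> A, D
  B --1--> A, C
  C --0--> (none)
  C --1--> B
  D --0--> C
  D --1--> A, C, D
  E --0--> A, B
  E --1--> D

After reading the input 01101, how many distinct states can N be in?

Start: {A}
read 0: {B, E}
read 1: {A, C, D}
read 1: {A, B, C, D, E}
read 0: {A, B, C, D, E}
read 1: {A, B, C, D, E}
Final reachable set {A, B, C, D, E} has 5 states.

5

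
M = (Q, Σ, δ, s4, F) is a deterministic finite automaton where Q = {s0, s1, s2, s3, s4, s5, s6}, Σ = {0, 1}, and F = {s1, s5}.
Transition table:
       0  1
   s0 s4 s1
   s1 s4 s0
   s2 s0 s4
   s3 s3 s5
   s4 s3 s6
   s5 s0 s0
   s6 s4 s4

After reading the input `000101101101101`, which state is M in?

s4 --0--> s3
s3 --0--> s3
s3 --0--> s3
s3 --1--> s5
s5 --0--> s0
s0 --1--> s1
s1 --1--> s0
s0 --0--> s4
s4 --1--> s6
s6 --1--> s4
s4 --0--> s3
s3 --1--> s5
s5 --1--> s0
s0 --0--> s4
s4 --1--> s6

s6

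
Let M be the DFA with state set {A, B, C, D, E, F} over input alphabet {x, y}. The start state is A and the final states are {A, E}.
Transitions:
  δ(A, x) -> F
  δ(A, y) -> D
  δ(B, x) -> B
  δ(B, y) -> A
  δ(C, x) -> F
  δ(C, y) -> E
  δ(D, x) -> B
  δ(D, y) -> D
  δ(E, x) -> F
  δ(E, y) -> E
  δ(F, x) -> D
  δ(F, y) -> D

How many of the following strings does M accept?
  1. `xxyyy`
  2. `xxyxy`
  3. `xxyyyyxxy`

`xxyyy`: rejected
`xxyxy`: accepted
`xxyyyyxxy`: accepted

2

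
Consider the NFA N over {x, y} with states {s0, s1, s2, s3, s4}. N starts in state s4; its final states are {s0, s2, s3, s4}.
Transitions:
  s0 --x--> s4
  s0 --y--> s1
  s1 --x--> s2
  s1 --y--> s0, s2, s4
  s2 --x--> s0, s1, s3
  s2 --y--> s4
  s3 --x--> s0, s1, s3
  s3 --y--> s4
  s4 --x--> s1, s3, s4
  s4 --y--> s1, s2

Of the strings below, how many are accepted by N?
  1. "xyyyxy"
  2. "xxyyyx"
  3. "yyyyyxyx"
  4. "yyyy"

"xyyyxy": accepted
"xxyyyx": accepted
"yyyyyxyx": accepted
"yyyy": accepted

4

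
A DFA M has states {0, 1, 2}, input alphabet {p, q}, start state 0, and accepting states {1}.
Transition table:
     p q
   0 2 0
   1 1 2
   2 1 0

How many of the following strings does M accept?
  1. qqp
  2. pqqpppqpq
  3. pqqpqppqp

1

qqp: rejected
pqqpppqpq: rejected
pqqpqppqp: accepted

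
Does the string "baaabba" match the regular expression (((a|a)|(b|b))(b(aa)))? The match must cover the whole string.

No split of baaabba into u·v has ((a|a)|(b|b)) matching u and (b(aa)) matching v.

no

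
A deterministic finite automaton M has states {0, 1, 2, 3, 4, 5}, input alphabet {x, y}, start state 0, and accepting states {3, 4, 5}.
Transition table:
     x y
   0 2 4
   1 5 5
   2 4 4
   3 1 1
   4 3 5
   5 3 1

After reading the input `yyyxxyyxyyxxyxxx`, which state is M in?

0 --y--> 4
4 --y--> 5
5 --y--> 1
1 --x--> 5
5 --x--> 3
3 --y--> 1
1 --y--> 5
5 --x--> 3
3 --y--> 1
1 --y--> 5
5 --x--> 3
3 --x--> 1
1 --y--> 5
5 --x--> 3
3 --x--> 1
1 --x--> 5

5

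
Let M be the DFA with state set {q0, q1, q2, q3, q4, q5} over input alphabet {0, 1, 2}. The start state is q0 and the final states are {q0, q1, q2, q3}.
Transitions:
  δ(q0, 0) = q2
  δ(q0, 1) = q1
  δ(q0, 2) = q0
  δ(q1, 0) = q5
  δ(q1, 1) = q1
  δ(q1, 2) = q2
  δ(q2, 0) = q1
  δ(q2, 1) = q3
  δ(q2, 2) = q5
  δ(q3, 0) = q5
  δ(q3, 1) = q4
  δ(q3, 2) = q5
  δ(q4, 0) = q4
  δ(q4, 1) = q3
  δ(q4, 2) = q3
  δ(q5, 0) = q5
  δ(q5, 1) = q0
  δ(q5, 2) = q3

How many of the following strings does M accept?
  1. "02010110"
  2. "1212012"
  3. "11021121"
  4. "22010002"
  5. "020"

"02010110": rejected
"1212012": accepted
"11021121": accepted
"22010002": accepted
"020": rejected

3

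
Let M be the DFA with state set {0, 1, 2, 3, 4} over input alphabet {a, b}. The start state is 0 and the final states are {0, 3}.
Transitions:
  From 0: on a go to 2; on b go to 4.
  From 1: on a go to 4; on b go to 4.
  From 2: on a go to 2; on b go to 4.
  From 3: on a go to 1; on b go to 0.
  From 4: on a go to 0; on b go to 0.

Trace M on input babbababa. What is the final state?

0 --b--> 4
4 --a--> 0
0 --b--> 4
4 --b--> 0
0 --a--> 2
2 --b--> 4
4 --a--> 0
0 --b--> 4
4 --a--> 0

0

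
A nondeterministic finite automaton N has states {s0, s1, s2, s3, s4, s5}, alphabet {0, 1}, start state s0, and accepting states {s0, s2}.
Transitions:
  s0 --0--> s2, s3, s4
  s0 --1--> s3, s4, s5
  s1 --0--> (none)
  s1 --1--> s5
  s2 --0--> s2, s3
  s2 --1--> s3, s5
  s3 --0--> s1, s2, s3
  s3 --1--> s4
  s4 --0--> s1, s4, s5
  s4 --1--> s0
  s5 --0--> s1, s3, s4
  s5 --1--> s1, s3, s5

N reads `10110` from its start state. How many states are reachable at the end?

Start: {s0}
read 1: {s3, s4, s5}
read 0: {s1, s2, s3, s4, s5}
read 1: {s0, s1, s3, s4, s5}
read 1: {s0, s1, s3, s4, s5}
read 0: {s1, s2, s3, s4, s5}
Final reachable set {s1, s2, s3, s4, s5} has 5 states.

5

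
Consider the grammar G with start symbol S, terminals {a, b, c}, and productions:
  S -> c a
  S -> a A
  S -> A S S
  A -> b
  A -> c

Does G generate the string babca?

yes

S ⇒ ASS ⇒ bSS ⇒ baAS ⇒ babS ⇒ babca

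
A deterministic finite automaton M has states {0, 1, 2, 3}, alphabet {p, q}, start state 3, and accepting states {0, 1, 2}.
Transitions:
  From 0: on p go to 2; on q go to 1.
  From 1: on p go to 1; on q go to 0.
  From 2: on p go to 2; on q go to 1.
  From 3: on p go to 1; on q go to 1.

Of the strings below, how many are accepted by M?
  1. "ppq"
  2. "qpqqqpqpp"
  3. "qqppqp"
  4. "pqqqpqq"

"ppq": accepted
"qpqqqpqpp": accepted
"qqppqp": accepted
"pqqqpqq": accepted

4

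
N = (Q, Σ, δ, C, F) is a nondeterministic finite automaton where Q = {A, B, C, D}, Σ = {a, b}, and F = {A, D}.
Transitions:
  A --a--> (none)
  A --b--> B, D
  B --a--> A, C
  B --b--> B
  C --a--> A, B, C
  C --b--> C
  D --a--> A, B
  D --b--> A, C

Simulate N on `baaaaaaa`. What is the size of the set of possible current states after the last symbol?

Start: {C}
read b: {C}
read a: {A, B, C}
read a: {A, B, C}
read a: {A, B, C}
read a: {A, B, C}
read a: {A, B, C}
read a: {A, B, C}
read a: {A, B, C}
Final reachable set {A, B, C} has 3 states.

3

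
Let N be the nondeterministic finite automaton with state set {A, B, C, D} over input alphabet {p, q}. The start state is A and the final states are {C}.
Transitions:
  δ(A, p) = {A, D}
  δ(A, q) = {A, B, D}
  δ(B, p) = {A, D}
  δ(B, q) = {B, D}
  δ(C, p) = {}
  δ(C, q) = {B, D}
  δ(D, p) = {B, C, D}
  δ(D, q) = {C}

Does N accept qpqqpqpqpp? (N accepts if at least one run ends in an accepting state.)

accepted

Start: {A}
read q: {A, B, D}
read p: {A, B, C, D}
read q: {A, B, C, D}
read q: {A, B, C, D}
read p: {A, B, C, D}
read q: {A, B, C, D}
read p: {A, B, C, D}
read q: {A, B, C, D}
read p: {A, B, C, D}
read p: {A, B, C, D}
Reachable ∩ accepting = {C} — nonempty.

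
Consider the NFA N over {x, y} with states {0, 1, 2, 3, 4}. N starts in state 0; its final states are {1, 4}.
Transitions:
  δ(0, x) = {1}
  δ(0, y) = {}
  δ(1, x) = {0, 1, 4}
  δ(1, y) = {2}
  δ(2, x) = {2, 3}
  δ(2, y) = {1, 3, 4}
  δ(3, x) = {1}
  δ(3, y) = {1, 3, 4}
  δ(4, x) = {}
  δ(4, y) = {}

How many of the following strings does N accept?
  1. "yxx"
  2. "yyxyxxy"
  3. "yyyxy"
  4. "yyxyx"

0

"yxx": rejected
"yyxyxxy": rejected
"yyyxy": rejected
"yyxyx": rejected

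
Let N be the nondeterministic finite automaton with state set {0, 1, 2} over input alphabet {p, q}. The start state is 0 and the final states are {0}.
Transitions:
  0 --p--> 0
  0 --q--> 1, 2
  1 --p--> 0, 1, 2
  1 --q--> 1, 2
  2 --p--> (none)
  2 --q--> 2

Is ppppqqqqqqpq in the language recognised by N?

Start: {0}
read p: {0}
read p: {0}
read p: {0}
read p: {0}
read q: {1, 2}
read q: {1, 2}
read q: {1, 2}
read q: {1, 2}
read q: {1, 2}
read q: {1, 2}
read p: {0, 1, 2}
read q: {1, 2}
Reachable ∩ accepting = {} — empty.

rejected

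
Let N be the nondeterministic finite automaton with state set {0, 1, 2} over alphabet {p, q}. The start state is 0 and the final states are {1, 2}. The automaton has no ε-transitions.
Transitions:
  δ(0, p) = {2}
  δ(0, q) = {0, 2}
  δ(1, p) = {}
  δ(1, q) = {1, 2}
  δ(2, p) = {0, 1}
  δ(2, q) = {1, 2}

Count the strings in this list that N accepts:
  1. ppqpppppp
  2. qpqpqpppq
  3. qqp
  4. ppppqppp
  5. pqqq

5

ppqpppppp: accepted
qpqpqpppq: accepted
qqp: accepted
ppppqppp: accepted
pqqq: accepted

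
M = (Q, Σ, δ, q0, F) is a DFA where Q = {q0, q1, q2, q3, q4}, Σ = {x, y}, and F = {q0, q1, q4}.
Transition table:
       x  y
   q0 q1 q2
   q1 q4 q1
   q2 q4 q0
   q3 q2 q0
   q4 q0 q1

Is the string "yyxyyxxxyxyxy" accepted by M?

accepted

q0 --y--> q2
q2 --y--> q0
q0 --x--> q1
q1 --y--> q1
q1 --y--> q1
q1 --x--> q4
q4 --x--> q0
q0 --x--> q1
q1 --y--> q1
q1 --x--> q4
q4 --y--> q1
q1 --x--> q4
q4 --y--> q1
End in state q1, which is an accepting state.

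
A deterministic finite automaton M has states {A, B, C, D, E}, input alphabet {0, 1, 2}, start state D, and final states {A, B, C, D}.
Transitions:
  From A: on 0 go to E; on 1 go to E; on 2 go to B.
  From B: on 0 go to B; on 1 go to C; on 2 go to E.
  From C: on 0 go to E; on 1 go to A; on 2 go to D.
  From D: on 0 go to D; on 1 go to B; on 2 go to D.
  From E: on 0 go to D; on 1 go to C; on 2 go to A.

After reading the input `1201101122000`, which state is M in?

D --1--> B
B --2--> E
E --0--> D
D --1--> B
B --1--> C
C --0--> E
E --1--> C
C --1--> A
A --2--> B
B --2--> E
E --0--> D
D --0--> D
D --0--> D

D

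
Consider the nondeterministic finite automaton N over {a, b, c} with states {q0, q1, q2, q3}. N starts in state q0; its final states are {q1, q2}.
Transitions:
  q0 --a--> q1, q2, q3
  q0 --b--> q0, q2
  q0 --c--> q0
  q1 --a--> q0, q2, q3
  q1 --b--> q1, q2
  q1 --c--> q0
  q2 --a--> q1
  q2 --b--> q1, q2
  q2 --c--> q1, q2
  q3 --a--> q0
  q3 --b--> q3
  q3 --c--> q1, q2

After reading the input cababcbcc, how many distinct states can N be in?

3

Start: {q0}
read c: {q0}
read a: {q1, q2, q3}
read b: {q1, q2, q3}
read a: {q0, q1, q2, q3}
read b: {q0, q1, q2, q3}
read c: {q0, q1, q2}
read b: {q0, q1, q2}
read c: {q0, q1, q2}
read c: {q0, q1, q2}
Final reachable set {q0, q1, q2} has 3 states.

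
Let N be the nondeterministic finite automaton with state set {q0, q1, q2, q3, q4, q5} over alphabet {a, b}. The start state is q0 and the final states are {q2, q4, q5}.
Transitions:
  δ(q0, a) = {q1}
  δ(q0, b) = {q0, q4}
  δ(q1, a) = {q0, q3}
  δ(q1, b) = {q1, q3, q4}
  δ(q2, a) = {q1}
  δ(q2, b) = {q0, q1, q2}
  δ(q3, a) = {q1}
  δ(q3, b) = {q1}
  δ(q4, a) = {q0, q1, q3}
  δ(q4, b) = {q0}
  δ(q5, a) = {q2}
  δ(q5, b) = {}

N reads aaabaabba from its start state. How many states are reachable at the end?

Start: {q0}
read a: {q1}
read a: {q0, q3}
read a: {q1}
read b: {q1, q3, q4}
read a: {q0, q1, q3}
read a: {q0, q1, q3}
read b: {q0, q1, q3, q4}
read b: {q0, q1, q3, q4}
read a: {q0, q1, q3}
Final reachable set {q0, q1, q3} has 3 states.

3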